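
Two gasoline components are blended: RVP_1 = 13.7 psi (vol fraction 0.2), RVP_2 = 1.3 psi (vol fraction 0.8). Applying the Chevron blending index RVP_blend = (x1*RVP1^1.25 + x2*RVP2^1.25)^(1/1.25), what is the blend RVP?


Chevron index: RVP_blend = (sum xi*RVPi^1.25)^(1/1.25)
RVP^1.25 terms: 0.2 * 13.7^1.25 + 0.8 * 1.3^1.25 = 6.38196
RVP_blend = 6.38196^(1/1.25) = 4.405

4.405 psi


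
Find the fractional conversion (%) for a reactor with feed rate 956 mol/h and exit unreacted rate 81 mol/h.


X = (F_in - F_out) / F_in * 100
Moles reacted = 956 - 81 = 875
X = 875 / 956 * 100
= 0.9153 * 100
= 91.53 %

91.53 %


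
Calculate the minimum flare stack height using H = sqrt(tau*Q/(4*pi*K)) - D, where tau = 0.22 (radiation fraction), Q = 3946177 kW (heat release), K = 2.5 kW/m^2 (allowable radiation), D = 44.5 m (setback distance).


tau*Q/(4*pi*K) = 0.22 * 3946177 / (4 * pi * 2.5) = 27634.4
sqrt(27634.4) = 166.236
H = 166.236 - 44.5 = 121.7

121.7 m


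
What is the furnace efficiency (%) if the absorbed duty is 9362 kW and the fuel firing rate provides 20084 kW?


Furnace efficiency = Q_absorbed / Q_fuel * 100
= 9362 / 20084 * 100 = 46.61

46.61 %


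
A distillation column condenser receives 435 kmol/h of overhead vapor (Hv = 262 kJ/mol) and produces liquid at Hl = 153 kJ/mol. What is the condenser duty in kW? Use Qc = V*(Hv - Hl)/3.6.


Qc = 435 * (262 - 153) / 3.6 = 435 * 109 / 3.6 = 13170

13170 kW


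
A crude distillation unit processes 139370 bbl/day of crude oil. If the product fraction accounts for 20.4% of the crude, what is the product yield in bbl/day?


Crude throughput = 139370 bbl/day
Fraction yield = 20.4%
yield = throughput * fraction / 100
yield = 139370 * 20.4 / 100 = 28431.48

28431.48 bbl/day


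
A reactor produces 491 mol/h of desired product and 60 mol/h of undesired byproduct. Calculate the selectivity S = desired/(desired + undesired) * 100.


Selectivity = desired / (desired + undesired) * 100
Total products = 491 + 60 = 551 mol/h
S = 491 / 551 * 100
= 0.8911 * 100
= 89.11 %

89.11 %


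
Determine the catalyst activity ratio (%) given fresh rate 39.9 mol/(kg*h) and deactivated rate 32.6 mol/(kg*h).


Activity (%) = (rate_used / rate_fresh) * 100
rate_used = 32.6, rate_fresh = 39.9
= (32.6 / 39.9) * 100
= 0.8170 * 100 = 81.70

81.70 %


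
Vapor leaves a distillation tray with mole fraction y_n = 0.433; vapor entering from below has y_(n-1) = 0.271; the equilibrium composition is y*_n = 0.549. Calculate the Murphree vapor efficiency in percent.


Murphree vapor efficiency: EMV = (y_n - y_(n-1)) / (y*_n - y_(n-1)) * 100
EMV = (0.433 - 0.271) / (0.549 - 0.271) * 100 = 0.162 / 0.278 * 100 = 58.27

58.27 %


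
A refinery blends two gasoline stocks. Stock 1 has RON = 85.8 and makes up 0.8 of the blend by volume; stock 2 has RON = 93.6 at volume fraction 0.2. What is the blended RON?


Linear blending: RON_blend = sum(vi * RONi)
Contribution 1: 0.8 * 85.8 = 68.64
Contribution 2: 0.2 * 93.6 = 18.72
RON_blend = 68.64 + 18.72 = 87.36

87.36


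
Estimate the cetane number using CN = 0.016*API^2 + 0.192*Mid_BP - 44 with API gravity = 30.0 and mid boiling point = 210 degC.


CN = 0.016 * 30.0^2 + 0.192 * 210 - 44
CN = 14.4 + 40.32 - 44 = 10.72

10.72


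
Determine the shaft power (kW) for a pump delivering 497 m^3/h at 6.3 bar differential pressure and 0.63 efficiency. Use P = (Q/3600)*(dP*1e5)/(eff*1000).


Q = 497 / 3600 = 0.138056 m^3/s
P = 0.138056 * (6.3 * 1e5) / 0.63 / 1000 = 138.1

138.1 kW


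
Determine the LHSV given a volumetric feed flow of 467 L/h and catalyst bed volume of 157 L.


LHSV = volumetric feed rate / catalyst volume
= 467 L/h / 157 L
= 2.975 h^-1

2.975 h^-1


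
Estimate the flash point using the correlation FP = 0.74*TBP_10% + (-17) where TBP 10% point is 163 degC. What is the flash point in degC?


FP = 0.74 * 163 + (-17) = 103.62

103.62 degC


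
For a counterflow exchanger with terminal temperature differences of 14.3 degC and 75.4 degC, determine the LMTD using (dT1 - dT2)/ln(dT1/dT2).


LMTD = (dT1 - dT2) / ln(dT1/dT2)
= (14.3 - 75.4) / ln(14.3 / 75.4) = -61.1 / -1.66255 = 36.75

36.75 degC


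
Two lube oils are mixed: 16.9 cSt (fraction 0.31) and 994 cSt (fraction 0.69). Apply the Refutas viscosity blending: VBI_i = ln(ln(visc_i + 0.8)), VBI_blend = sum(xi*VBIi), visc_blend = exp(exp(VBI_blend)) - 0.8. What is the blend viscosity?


Refutas method: VBN_i = 14.534*ln(ln(visc_i + 0.8)) + 10.975, blended linearly by mass fraction; since VBN is linear in VBI_i = ln(ln(visc_i + 0.8)) and the fractions sum to 1, blend VBI directly: visc = exp(exp(VBI_blend)) - 0.8
VBI_1 = ln(ln(16.9 + 0.8)) = 1.05555
VBI_2 = ln(ln(994 + 0.8)) = 1.93189
VBI_blend = 0.31 * 1.05555 + 0.69 * 1.93189 = 1.66022
visc_blend = exp(exp(1.66022)) - 0.8 = 191.8

191.8 cSt


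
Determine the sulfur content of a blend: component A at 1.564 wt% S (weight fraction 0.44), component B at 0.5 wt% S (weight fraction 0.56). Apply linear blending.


Linear sulfur blending: S_blend = x1*S1 + x2*S2
Contribution 1: 0.44 * 1.564 = 0.68816 wt%
Contribution 2: 0.56 * 0.5 = 0.28 wt%
S_blend = 0.68816 + 0.28 = 0.96816

0.96816 wt%


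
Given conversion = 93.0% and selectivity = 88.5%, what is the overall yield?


Overall yield = conversion (%) * selectivity (%) / 100
Conversion = 93.0%, Selectivity = 88.5%
Y = 93.0 * 88.5 / 100
= 82.305 %

82.305 %


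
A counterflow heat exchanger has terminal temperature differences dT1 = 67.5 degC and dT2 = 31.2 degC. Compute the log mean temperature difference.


LMTD = (dT1 - dT2) / ln(dT1/dT2)
= (67.5 - 31.2) / ln(67.5 / 31.2) = 36.3 / 0.77171 = 47.04

47.04 degC


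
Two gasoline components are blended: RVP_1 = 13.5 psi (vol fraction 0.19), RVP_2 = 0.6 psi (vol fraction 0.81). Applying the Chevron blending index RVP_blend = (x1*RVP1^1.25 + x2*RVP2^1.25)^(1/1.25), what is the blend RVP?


Chevron index: RVP_blend = (sum xi*RVPi^1.25)^(1/1.25)
RVP^1.25 terms: 0.19 * 13.5^1.25 + 0.81 * 0.6^1.25 = 5.3444
RVP_blend = 5.3444^(1/1.25) = 3.822

3.822 psi


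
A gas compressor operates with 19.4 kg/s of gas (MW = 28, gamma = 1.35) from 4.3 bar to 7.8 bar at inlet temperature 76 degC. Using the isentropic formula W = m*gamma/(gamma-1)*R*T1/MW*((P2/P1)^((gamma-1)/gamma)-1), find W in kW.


Isentropic work: W = m*(gamma/(gamma-1))*(R*T1/MW)*((P2/P1)^((gamma-1)/gamma) - 1)
T1 = 76 + 273.15 = 349.15 K
Pressure ratio = 7.8 / 4.3 = 1.81395
Exponent = (1.35 - 1)/1.35 = 0.259259
(P2/P1)^exp - 1 = 1.81395^0.259259 - 1 = 0.166946
W = 19.4 * 1.35 / 0.35 * 8.314 * 349.15 / 28 * 0.166946 = 1295

1295 kW


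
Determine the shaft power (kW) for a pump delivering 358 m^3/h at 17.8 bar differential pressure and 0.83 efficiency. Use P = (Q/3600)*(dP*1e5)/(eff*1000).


Q = 358 / 3600 = 0.0994444 m^3/s
P = 0.0994444 * (17.8 * 1e5) / 0.83 / 1000 = 213.3

213.3 kW


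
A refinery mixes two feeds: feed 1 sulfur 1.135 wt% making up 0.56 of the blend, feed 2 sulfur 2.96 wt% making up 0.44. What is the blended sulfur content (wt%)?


Linear sulfur blending: S_blend = x1*S1 + x2*S2
Contribution 1: 0.56 * 1.135 = 0.6356 wt%
Contribution 2: 0.44 * 2.96 = 1.3024 wt%
S_blend = 0.6356 + 1.3024 = 1.938

1.938 wt%


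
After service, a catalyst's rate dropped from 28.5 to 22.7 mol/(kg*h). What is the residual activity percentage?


Activity (%) = (rate_used / rate_fresh) * 100
rate_used = 22.7, rate_fresh = 28.5
= (22.7 / 28.5) * 100
= 0.7965 * 100 = 79.65

79.65 %


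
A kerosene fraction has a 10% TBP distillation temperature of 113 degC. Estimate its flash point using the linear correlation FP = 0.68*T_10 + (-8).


FP = 0.68 * 113 + (-8) = 68.84

68.84 degC


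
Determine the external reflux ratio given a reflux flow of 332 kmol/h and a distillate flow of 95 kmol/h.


Reflux ratio definition: R = L / D (liquid returned / distillate withdrawn)
L = 332 kmol/h, D = 95 kmol/h
R = 332 / 95 = 3.495

3.495


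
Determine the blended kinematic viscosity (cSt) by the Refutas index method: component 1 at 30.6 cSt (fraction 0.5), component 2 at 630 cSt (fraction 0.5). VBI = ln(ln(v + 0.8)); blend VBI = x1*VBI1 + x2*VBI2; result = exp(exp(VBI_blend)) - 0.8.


Refutas method: VBN_i = 14.534*ln(ln(visc_i + 0.8)) + 10.975, blended linearly by mass fraction; since VBN is linear in VBI_i = ln(ln(visc_i + 0.8)) and the fractions sum to 1, blend VBI directly: visc = exp(exp(VBI_blend)) - 0.8
VBI_1 = ln(ln(30.6 + 0.8)) = 1.23745
VBI_2 = ln(ln(630 + 0.8)) = 1.86361
VBI_blend = 0.5 * 1.23745 + 0.5 * 1.86361 = 1.55053
visc_blend = exp(exp(1.55053)) - 0.8 = 110.7

110.7 cSt


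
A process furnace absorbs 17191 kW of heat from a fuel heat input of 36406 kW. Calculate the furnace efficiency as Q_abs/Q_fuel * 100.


Furnace efficiency = Q_absorbed / Q_fuel * 100
= 17191 / 36406 * 100 = 47.22

47.22 %


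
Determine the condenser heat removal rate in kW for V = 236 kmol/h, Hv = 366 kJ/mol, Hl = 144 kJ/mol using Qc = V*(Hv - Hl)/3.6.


Qc = 236 * (366 - 144) / 3.6 = 236 * 222 / 3.6 = 14550

14550 kW


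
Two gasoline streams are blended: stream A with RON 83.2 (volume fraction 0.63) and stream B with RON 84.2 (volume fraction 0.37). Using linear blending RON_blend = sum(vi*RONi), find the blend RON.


Linear blending: RON_blend = sum(vi * RONi)
Contribution 1: 0.63 * 83.2 = 52.416
Contribution 2: 0.37 * 84.2 = 31.154
RON_blend = 52.416 + 31.154 = 83.57

83.57


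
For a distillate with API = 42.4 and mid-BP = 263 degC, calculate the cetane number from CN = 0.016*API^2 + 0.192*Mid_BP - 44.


CN = 0.016 * 42.4^2 + 0.192 * 263 - 44
CN = 28.76416 + 50.496 - 44 = 35.26016

35.26016


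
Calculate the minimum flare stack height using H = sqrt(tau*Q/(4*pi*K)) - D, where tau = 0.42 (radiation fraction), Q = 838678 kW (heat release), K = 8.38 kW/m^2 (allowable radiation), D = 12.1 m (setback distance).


tau*Q/(4*pi*K) = 0.42 * 838678 / (4 * pi * 8.38) = 3344.96
sqrt(3344.96) = 57.8356
H = 57.8356 - 12.1 = 45.74

45.74 m


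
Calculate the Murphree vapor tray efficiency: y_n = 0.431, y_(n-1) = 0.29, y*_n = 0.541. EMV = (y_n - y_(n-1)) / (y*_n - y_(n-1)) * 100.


Murphree vapor efficiency: EMV = (y_n - y_(n-1)) / (y*_n - y_(n-1)) * 100
EMV = (0.431 - 0.29) / (0.541 - 0.29) * 100 = 0.141 / 0.251 * 100 = 56.18

56.18 %


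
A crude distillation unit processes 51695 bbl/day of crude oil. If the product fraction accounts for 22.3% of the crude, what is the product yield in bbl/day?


Crude throughput = 51695 bbl/day
Fraction yield = 22.3%
yield = throughput * fraction / 100
yield = 51695 * 22.3 / 100 = 11527.985

11527.985 bbl/day


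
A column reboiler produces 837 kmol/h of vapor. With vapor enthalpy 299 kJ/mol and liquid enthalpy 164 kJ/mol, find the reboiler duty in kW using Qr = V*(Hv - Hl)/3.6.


Qr = 837 * (299 - 164) / 3.6 = 837 * 135 / 3.6 = 31390

31390 kW


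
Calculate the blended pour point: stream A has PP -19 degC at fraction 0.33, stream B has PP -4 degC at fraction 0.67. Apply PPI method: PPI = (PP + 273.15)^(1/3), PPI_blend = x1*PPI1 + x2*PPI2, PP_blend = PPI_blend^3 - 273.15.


PPI_1 = (-19 + 273.15)^(1/3) = 6.334272
PPI_2 = (-4 + 273.15)^(1/3) = 6.456514
PPI_blend = 0.33 * 6.334272 + 0.67 * 6.456514 = 6.416174
PP_blend = 6.416174^3 - 273.15 = 264.1365 - 273.15 = -9.01

-9.01 degC


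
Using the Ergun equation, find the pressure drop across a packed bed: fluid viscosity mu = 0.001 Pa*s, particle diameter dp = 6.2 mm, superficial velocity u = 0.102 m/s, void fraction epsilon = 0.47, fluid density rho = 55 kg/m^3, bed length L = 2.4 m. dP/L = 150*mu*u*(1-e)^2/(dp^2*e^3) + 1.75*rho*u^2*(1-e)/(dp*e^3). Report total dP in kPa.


dp = 6.2 mm = 0.0062 m
Viscous term = 150*0.001*0.102*(1-0.47)^2 / (0.0062^2*0.47^3) = 1076.88
Inertial term = 1.75*55*0.102^2*(1-0.47) / (0.0062*0.47^3) = 824.502
dP/L = 1076.88 + 824.502 = 1901.38 Pa/m
dP = 1901.38 * 2.4 / 1000 = 4.563 kPa

4.563 kPa


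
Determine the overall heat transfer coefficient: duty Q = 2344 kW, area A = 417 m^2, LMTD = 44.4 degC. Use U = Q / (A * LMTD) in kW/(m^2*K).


From Q = U*A*LMTD, U = Q / (A * LMTD)
U = 2344 / (417 * 44.4) = 2344 / 18514.8 = 0.1266

0.1266 kW/(m^2*K)


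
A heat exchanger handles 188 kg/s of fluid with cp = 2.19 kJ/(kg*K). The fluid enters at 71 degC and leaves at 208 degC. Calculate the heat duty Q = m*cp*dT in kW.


Q = m_dot * cp * delta_T
delta_T = 208 - 71 = 137 K
Q = 188 * 2.19 * 137
= 411.72 * 137
= 56405.64 kW

56405.64 kW


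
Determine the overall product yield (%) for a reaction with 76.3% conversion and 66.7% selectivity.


Overall yield = conversion (%) * selectivity (%) / 100
Conversion = 76.3%, Selectivity = 66.7%
Y = 76.3 * 66.7 / 100
= 50.8921 %

50.8921 %


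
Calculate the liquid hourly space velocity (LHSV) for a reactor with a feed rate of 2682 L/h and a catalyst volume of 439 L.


LHSV = volumetric feed rate / catalyst volume
= 2682 L/h / 439 L
= 6.109 h^-1

6.109 h^-1


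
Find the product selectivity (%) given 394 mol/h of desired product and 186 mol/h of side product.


Selectivity = desired / (desired + undesired) * 100
Total products = 394 + 186 = 580 mol/h
S = 394 / 580 * 100
= 0.6793 * 100
= 67.93 %

67.93 %


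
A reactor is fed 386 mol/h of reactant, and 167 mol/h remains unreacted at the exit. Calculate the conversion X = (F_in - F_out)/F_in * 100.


X = (F_in - F_out) / F_in * 100
Moles reacted = 386 - 167 = 219
X = 219 / 386 * 100
= 0.5674 * 100
= 56.74 %

56.74 %


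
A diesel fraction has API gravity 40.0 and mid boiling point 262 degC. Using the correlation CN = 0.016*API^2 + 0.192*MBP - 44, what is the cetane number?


CN = 0.016 * 40.0^2 + 0.192 * 262 - 44
CN = 25.6 + 50.304 - 44 = 31.904

31.904


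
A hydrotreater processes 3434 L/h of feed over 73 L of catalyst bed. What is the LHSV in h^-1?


LHSV = volumetric feed rate / catalyst volume
= 3434 L/h / 73 L
= 47.04 h^-1

47.04 h^-1


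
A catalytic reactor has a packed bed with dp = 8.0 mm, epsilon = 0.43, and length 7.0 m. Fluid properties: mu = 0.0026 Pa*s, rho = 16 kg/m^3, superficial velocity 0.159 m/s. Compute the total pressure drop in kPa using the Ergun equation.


dp = 8.0 mm = 0.008 m
Viscous term = 150*0.0026*0.159*(1-0.43)^2 / (0.008^2*0.43^3) = 3959.37
Inertial term = 1.75*16*0.159^2*(1-0.43) / (0.008*0.43^3) = 634.354
dP/L = 3959.37 + 634.354 = 4593.72 Pa/m
dP = 4593.72 * 7.0 / 1000 = 32.16 kPa

32.16 kPa


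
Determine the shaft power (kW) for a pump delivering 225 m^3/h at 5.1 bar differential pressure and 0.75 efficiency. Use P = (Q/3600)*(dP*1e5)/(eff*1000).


Q = 225 / 3600 = 0.0625 m^3/s
P = 0.0625 * (5.1 * 1e5) / 0.75 / 1000 = 42.50

42.50 kW


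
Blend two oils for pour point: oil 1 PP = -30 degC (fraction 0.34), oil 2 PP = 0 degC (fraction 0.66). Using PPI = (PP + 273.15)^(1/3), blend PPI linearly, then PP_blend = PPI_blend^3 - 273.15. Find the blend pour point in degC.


PPI_1 = (-30 + 273.15)^(1/3) = 6.241535
PPI_2 = (0 + 273.15)^(1/3) = 6.488342
PPI_blend = 0.34 * 6.241535 + 0.66 * 6.488342 = 6.404428
PP_blend = 6.404428^3 - 273.15 = 262.6885 - 273.15 = -10.46

-10.46 degC


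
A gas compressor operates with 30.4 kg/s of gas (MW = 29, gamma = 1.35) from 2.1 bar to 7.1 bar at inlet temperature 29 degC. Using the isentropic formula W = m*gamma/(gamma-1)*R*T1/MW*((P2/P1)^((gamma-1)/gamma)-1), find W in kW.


Isentropic work: W = m*(gamma/(gamma-1))*(R*T1/MW)*((P2/P1)^((gamma-1)/gamma) - 1)
T1 = 29 + 273.15 = 302.15 K
Pressure ratio = 7.1 / 2.1 = 3.38095
Exponent = (1.35 - 1)/1.35 = 0.259259
(P2/P1)^exp - 1 = 3.38095^0.259259 - 1 = 0.371381
W = 30.4 * 1.35 / 0.35 * 8.314 * 302.15 / 29 * 0.371381 = 3772

3772 kW


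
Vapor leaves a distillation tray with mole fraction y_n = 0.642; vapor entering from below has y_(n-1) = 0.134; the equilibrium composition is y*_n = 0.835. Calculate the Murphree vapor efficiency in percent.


Murphree vapor efficiency: EMV = (y_n - y_(n-1)) / (y*_n - y_(n-1)) * 100
EMV = (0.642 - 0.134) / (0.835 - 0.134) * 100 = 0.508 / 0.701 * 100 = 72.47

72.47 %


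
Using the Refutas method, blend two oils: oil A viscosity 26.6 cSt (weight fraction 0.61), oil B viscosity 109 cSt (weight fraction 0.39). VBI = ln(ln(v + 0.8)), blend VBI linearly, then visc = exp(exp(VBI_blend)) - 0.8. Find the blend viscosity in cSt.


Refutas method: VBN_i = 14.534*ln(ln(visc_i + 0.8)) + 10.975, blended linearly by mass fraction; since VBN is linear in VBI_i = ln(ln(visc_i + 0.8)) and the fractions sum to 1, blend VBI directly: visc = exp(exp(VBI_blend)) - 0.8
VBI_1 = ln(ln(26.6 + 0.8)) = 1.19711
VBI_2 = ln(ln(109 + 0.8)) = 1.54728
VBI_blend = 0.61 * 1.19711 + 0.39 * 1.54728 = 1.33368
visc_blend = exp(exp(1.33368)) - 0.8 = 43.68

43.68 cSt


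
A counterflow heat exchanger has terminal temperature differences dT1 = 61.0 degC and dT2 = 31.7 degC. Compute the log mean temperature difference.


LMTD = (dT1 - dT2) / ln(dT1/dT2)
= (61.0 - 31.7) / ln(61.0 / 31.7) = 29.3 / 0.654557 = 44.76

44.76 degC


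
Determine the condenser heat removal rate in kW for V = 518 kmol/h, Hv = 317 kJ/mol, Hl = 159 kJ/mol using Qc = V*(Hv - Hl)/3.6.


Qc = 518 * (317 - 159) / 3.6 = 518 * 158 / 3.6 = 22730

22730 kW


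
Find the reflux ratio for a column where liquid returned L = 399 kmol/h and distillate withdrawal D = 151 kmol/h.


Reflux ratio definition: R = L / D (liquid returned / distillate withdrawn)
L = 399 kmol/h, D = 151 kmol/h
R = 399 / 151 = 2.642

2.642


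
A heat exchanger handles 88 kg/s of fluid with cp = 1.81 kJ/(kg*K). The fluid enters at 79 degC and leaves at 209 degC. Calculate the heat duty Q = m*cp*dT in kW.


Q = m_dot * cp * delta_T
delta_T = 209 - 79 = 130 K
Q = 88 * 1.81 * 130
= 159.28 * 130
= 20706.4 kW

20706.4 kW


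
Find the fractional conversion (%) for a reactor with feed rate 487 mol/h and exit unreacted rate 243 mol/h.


X = (F_in - F_out) / F_in * 100
Moles reacted = 487 - 243 = 244
X = 244 / 487 * 100
= 0.5010 * 100
= 50.10 %

50.10 %


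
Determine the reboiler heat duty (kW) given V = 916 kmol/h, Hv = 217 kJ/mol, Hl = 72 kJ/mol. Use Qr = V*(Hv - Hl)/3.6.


Qr = 916 * (217 - 72) / 3.6 = 916 * 145 / 3.6 = 36890

36890 kW


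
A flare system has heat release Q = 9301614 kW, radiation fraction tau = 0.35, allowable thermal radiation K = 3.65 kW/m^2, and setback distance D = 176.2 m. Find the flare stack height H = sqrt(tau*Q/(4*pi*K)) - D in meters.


tau*Q/(4*pi*K) = 0.35 * 9301614 / (4 * pi * 3.65) = 70978
sqrt(70978) = 266.417
H = 266.417 - 176.2 = 90.22

90.22 m


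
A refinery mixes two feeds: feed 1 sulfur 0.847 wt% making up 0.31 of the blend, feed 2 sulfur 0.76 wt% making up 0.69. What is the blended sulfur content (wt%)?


Linear sulfur blending: S_blend = x1*S1 + x2*S2
Contribution 1: 0.31 * 0.847 = 0.26257 wt%
Contribution 2: 0.69 * 0.76 = 0.5244 wt%
S_blend = 0.26257 + 0.5244 = 0.78697

0.78697 wt%


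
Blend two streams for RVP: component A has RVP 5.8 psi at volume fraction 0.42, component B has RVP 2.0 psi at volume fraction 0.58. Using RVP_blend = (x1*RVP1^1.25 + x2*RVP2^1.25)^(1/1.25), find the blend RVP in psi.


Chevron index: RVP_blend = (sum xi*RVPi^1.25)^(1/1.25)
RVP^1.25 terms: 0.42 * 5.8^1.25 + 0.58 * 2.0^1.25 = 5.15985
RVP_blend = 5.15985^(1/1.25) = 3.716

3.716 psi


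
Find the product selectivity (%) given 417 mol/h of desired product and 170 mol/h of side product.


Selectivity = desired / (desired + undesired) * 100
Total products = 417 + 170 = 587 mol/h
S = 417 / 587 * 100
= 0.7104 * 100
= 71.04 %

71.04 %


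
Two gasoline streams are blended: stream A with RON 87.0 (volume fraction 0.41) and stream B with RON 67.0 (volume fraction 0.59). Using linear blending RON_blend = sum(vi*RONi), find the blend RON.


Linear blending: RON_blend = sum(vi * RONi)
Contribution 1: 0.41 * 87.0 = 35.67
Contribution 2: 0.59 * 67.0 = 39.53
RON_blend = 35.67 + 39.53 = 75.2

75.2


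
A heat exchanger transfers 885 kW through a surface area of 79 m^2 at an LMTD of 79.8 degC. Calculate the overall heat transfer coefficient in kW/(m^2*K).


From Q = U*A*LMTD, U = Q / (A * LMTD)
U = 885 / (79 * 79.8) = 885 / 6304.2 = 0.1404

0.1404 kW/(m^2*K)


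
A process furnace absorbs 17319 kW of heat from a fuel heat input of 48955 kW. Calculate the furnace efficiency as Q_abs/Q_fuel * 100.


Furnace efficiency = Q_absorbed / Q_fuel * 100
= 17319 / 48955 * 100 = 35.38

35.38 %


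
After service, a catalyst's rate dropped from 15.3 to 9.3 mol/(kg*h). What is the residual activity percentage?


Activity (%) = (rate_used / rate_fresh) * 100
rate_used = 9.3, rate_fresh = 15.3
= (9.3 / 15.3) * 100
= 0.6078 * 100 = 60.78

60.78 %


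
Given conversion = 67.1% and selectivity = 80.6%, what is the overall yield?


Overall yield = conversion (%) * selectivity (%) / 100
Conversion = 67.1%, Selectivity = 80.6%
Y = 67.1 * 80.6 / 100
= 54.0826 %

54.0826 %


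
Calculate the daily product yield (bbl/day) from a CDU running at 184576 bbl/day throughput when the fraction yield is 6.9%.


Crude throughput = 184576 bbl/day
Fraction yield = 6.9%
yield = throughput * fraction / 100
yield = 184576 * 6.9 / 100 = 12735.744

12735.744 bbl/day


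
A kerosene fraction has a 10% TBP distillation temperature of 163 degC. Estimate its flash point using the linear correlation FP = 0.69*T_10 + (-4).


FP = 0.69 * 163 + (-4) = 108.47

108.47 degC


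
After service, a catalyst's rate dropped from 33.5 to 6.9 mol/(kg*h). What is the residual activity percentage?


Activity (%) = (rate_used / rate_fresh) * 100
rate_used = 6.9, rate_fresh = 33.5
= (6.9 / 33.5) * 100
= 0.2060 * 100 = 20.60

20.60 %


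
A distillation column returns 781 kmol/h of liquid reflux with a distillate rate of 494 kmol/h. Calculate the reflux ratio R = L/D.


Reflux ratio definition: R = L / D (liquid returned / distillate withdrawn)
L = 781 kmol/h, D = 494 kmol/h
R = 781 / 494 = 1.581

1.581


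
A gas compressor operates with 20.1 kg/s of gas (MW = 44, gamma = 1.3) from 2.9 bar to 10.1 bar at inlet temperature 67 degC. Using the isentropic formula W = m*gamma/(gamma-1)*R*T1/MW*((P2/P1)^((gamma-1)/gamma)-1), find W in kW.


Isentropic work: W = m*(gamma/(gamma-1))*(R*T1/MW)*((P2/P1)^((gamma-1)/gamma) - 1)
T1 = 67 + 273.15 = 340.15 K
Pressure ratio = 10.1 / 2.9 = 3.48276
Exponent = (1.3 - 1)/1.3 = 0.230769
(P2/P1)^exp - 1 = 3.48276^0.230769 - 1 = 0.333703
W = 20.1 * 1.3 / 0.3 * 8.314 * 340.15 / 44 * 0.333703 = 1868

1868 kW


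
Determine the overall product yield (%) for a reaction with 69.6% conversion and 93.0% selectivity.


Overall yield = conversion (%) * selectivity (%) / 100
Conversion = 69.6%, Selectivity = 93.0%
Y = 69.6 * 93.0 / 100
= 64.728 %

64.728 %


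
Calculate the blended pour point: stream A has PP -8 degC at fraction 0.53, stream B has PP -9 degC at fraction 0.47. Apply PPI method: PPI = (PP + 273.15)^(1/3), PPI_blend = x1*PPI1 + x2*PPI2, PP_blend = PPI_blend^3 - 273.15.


PPI_1 = (-8 + 273.15)^(1/3) = 6.42437
PPI_2 = (-9 + 273.15)^(1/3) = 6.416283
PPI_blend = 0.53 * 6.42437 + 0.47 * 6.416283 = 6.420569
PP_blend = 6.420569^3 - 273.15 = 264.6797 - 273.15 = -8.47

-8.47 degC


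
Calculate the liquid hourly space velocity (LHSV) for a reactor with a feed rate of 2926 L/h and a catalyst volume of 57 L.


LHSV = volumetric feed rate / catalyst volume
= 2926 L/h / 57 L
= 51.33 h^-1

51.33 h^-1


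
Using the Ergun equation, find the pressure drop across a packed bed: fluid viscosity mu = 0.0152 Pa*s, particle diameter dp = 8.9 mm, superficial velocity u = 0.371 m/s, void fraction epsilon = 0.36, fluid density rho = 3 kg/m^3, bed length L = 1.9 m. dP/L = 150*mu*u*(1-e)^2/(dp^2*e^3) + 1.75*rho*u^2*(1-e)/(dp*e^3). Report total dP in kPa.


dp = 8.9 mm = 0.0089 m
Viscous term = 150*0.0152*0.371*(1-0.36)^2 / (0.0089^2*0.36^3) = 93752.1
Inertial term = 1.75*3*0.371^2*(1-0.36) / (0.0089*0.36^3) = 1113.75
dP/L = 93752.1 + 1113.75 = 94865.9 Pa/m
dP = 94865.9 * 1.9 / 1000 = 180.2 kPa

180.2 kPa


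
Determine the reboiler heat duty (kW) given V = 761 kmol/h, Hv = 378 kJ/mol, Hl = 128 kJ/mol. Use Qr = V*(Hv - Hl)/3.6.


Qr = 761 * (378 - 128) / 3.6 = 761 * 250 / 3.6 = 52850

52850 kW


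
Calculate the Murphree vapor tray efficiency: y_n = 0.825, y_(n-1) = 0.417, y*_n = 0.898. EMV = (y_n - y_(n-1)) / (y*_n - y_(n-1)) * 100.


Murphree vapor efficiency: EMV = (y_n - y_(n-1)) / (y*_n - y_(n-1)) * 100
EMV = (0.825 - 0.417) / (0.898 - 0.417) * 100 = 0.408 / 0.481 * 100 = 84.82

84.82 %


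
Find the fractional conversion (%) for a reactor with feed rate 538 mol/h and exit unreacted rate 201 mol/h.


X = (F_in - F_out) / F_in * 100
Moles reacted = 538 - 201 = 337
X = 337 / 538 * 100
= 0.6264 * 100
= 62.64 %

62.64 %


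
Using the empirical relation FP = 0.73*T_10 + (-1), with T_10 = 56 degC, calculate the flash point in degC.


FP = 0.73 * 56 + (-1) = 39.88

39.88 degC


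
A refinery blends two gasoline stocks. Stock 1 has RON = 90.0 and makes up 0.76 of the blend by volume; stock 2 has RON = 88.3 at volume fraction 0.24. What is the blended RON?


Linear blending: RON_blend = sum(vi * RONi)
Contribution 1: 0.76 * 90.0 = 68.4
Contribution 2: 0.24 * 88.3 = 21.192
RON_blend = 68.4 + 21.192 = 89.592

89.592


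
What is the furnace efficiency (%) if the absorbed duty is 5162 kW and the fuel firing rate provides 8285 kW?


Furnace efficiency = Q_absorbed / Q_fuel * 100
= 5162 / 8285 * 100 = 62.31

62.31 %


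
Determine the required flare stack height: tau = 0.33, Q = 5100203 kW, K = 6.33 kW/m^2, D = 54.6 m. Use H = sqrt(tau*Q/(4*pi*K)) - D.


tau*Q/(4*pi*K) = 0.33 * 5100203 / (4 * pi * 6.33) = 21158.6
sqrt(21158.6) = 145.46
H = 145.46 - 54.6 = 90.86

90.86 m


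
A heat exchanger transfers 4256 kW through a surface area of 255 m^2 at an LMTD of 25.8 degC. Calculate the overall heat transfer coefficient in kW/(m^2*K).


From Q = U*A*LMTD, U = Q / (A * LMTD)
U = 4256 / (255 * 25.8) = 4256 / 6579 = 0.6469

0.6469 kW/(m^2*K)


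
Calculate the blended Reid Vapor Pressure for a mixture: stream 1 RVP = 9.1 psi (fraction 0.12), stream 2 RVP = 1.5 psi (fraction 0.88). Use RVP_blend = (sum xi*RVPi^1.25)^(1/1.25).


Chevron index: RVP_blend = (sum xi*RVPi^1.25)^(1/1.25)
RVP^1.25 terms: 0.12 * 9.1^1.25 + 0.88 * 1.5^1.25 = 3.35745
RVP_blend = 3.35745^(1/1.25) = 2.635

2.635 psi


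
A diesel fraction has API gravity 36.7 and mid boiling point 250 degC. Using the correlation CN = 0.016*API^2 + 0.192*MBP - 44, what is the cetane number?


CN = 0.016 * 36.7^2 + 0.192 * 250 - 44
CN = 21.55024 + 48 - 44 = 25.55024

25.55024


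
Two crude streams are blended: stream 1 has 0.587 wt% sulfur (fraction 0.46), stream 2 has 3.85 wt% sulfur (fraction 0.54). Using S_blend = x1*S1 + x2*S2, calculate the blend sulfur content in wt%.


Linear sulfur blending: S_blend = x1*S1 + x2*S2
Contribution 1: 0.46 * 0.587 = 0.27002 wt%
Contribution 2: 0.54 * 3.85 = 2.079 wt%
S_blend = 0.27002 + 2.079 = 2.34902

2.34902 wt%


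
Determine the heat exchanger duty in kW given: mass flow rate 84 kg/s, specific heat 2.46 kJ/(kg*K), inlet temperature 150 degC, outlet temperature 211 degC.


Q = m_dot * cp * delta_T
delta_T = 211 - 150 = 61 K
Q = 84 * 2.46 * 61
= 206.64 * 61
= 12605.04 kW

12605.04 kW


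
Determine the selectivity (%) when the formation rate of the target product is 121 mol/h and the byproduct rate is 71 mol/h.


Selectivity = desired / (desired + undesired) * 100
Total products = 121 + 71 = 192 mol/h
S = 121 / 192 * 100
= 0.6302 * 100
= 63.02 %

63.02 %


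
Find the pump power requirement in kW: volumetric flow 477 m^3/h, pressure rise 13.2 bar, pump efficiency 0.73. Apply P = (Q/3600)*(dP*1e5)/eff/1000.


Q = 477 / 3600 = 0.1325 m^3/s
P = 0.1325 * (13.2 * 1e5) / 0.73 / 1000 = 239.6

239.6 kW


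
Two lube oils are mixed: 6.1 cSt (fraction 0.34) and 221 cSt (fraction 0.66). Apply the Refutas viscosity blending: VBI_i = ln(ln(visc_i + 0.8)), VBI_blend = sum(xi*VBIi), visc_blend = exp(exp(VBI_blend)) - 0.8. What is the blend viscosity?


Refutas method: VBN_i = 14.534*ln(ln(visc_i + 0.8)) + 10.975, blended linearly by mass fraction; since VBN is linear in VBI_i = ln(ln(visc_i + 0.8)) and the fractions sum to 1, blend VBI directly: visc = exp(exp(VBI_blend)) - 0.8
VBI_1 = ln(ln(6.1 + 0.8)) = 0.658308
VBI_2 = ln(ln(221 + 0.8)) = 1.68673
VBI_blend = 0.34 * 0.658308 + 0.66 * 1.68673 = 1.33707
visc_blend = exp(exp(1.33707)) - 0.8 = 44.25

44.25 cSt


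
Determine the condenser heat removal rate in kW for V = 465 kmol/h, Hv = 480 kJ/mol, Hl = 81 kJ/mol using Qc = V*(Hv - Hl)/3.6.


Qc = 465 * (480 - 81) / 3.6 = 465 * 399 / 3.6 = 51540

51540 kW


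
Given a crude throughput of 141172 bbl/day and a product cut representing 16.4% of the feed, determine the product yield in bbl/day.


Crude throughput = 141172 bbl/day
Fraction yield = 16.4%
yield = throughput * fraction / 100
yield = 141172 * 16.4 / 100 = 23152.208

23152.208 bbl/day


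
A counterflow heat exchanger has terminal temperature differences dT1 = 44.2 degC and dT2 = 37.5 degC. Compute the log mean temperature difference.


LMTD = (dT1 - dT2) / ln(dT1/dT2)
= (44.2 - 37.5) / ln(44.2 / 37.5) = 6.7 / 0.164384 = 40.76

40.76 degC


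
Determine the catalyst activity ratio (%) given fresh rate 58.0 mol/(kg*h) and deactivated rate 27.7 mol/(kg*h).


Activity (%) = (rate_used / rate_fresh) * 100
rate_used = 27.7, rate_fresh = 58.0
= (27.7 / 58.0) * 100
= 0.4776 * 100 = 47.76

47.76 %


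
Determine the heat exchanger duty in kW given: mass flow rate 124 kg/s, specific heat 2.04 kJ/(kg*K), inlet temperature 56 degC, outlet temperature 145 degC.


Q = m_dot * cp * delta_T
delta_T = 145 - 56 = 89 K
Q = 124 * 2.04 * 89
= 252.96 * 89
= 22513.44 kW

22513.44 kW


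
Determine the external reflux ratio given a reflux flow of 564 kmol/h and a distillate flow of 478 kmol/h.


Reflux ratio definition: R = L / D (liquid returned / distillate withdrawn)
L = 564 kmol/h, D = 478 kmol/h
R = 564 / 478 = 1.180

1.180


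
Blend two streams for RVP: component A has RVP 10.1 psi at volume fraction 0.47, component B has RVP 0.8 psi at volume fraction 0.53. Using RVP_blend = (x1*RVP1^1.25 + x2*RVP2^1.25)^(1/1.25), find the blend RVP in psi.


Chevron index: RVP_blend = (sum xi*RVPi^1.25)^(1/1.25)
RVP^1.25 terms: 0.47 * 10.1^1.25 + 0.53 * 0.8^1.25 = 8.86351
RVP_blend = 8.86351^(1/1.25) = 5.729

5.729 psi


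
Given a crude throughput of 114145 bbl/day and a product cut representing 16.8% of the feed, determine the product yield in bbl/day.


Crude throughput = 114145 bbl/day
Fraction yield = 16.8%
yield = throughput * fraction / 100
yield = 114145 * 16.8 / 100 = 19176.36

19176.36 bbl/day


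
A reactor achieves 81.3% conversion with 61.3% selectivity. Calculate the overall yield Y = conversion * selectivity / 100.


Overall yield = conversion (%) * selectivity (%) / 100
Conversion = 81.3%, Selectivity = 61.3%
Y = 81.3 * 61.3 / 100
= 49.8369 %

49.8369 %


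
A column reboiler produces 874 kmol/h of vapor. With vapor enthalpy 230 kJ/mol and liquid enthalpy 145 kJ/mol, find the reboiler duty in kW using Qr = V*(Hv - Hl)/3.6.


Qr = 874 * (230 - 145) / 3.6 = 874 * 85 / 3.6 = 20640

20640 kW


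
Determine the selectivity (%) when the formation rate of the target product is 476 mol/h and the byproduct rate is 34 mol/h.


Selectivity = desired / (desired + undesired) * 100
Total products = 476 + 34 = 510 mol/h
S = 476 / 510 * 100
= 0.9333 * 100
= 93.33 %

93.33 %


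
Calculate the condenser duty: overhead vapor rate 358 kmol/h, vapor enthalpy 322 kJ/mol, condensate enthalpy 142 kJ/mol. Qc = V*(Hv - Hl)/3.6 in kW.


Qc = 358 * (322 - 142) / 3.6 = 358 * 180 / 3.6 = 17900

17900 kW


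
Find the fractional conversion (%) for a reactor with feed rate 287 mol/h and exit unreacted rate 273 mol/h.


X = (F_in - F_out) / F_in * 100
Moles reacted = 287 - 273 = 14
X = 14 / 287 * 100
= 0.04878 * 100
= 4.878 %

4.878 %


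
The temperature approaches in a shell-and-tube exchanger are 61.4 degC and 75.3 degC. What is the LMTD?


LMTD = (dT1 - dT2) / ln(dT1/dT2)
= (61.4 - 75.3) / ln(61.4 / 75.3) = -13.9 / -0.20407 = 68.11

68.11 degC


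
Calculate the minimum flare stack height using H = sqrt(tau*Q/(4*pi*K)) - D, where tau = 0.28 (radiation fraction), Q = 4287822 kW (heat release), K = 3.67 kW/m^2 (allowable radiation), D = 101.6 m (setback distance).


tau*Q/(4*pi*K) = 0.28 * 4287822 / (4 * pi * 3.67) = 26032.7
sqrt(26032.7) = 161.347
H = 161.347 - 101.6 = 59.75

59.75 m


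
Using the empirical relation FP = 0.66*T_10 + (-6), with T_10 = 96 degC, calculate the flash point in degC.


FP = 0.66 * 96 + (-6) = 57.36

57.36 degC


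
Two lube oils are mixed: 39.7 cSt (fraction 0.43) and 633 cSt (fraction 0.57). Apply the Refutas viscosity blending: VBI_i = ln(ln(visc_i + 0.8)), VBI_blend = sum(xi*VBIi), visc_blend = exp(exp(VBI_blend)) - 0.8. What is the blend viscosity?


Refutas method: VBN_i = 14.534*ln(ln(visc_i + 0.8)) + 10.975, blended linearly by mass fraction; since VBN is linear in VBI_i = ln(ln(visc_i + 0.8)) and the fractions sum to 1, blend VBI directly: visc = exp(exp(VBI_blend)) - 0.8
VBI_1 = ln(ln(39.7 + 0.8)) = 1.30868
VBI_2 = ln(ln(633 + 0.8)) = 1.86435
VBI_blend = 0.43 * 1.30868 + 0.57 * 1.86435 = 1.62541
visc_blend = exp(exp(1.62541)) - 0.8 = 160.1

160.1 cSt


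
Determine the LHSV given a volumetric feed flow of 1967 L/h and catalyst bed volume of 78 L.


LHSV = volumetric feed rate / catalyst volume
= 1967 L/h / 78 L
= 25.22 h^-1

25.22 h^-1


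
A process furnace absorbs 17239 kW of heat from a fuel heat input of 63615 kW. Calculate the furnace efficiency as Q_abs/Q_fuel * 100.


Furnace efficiency = Q_absorbed / Q_fuel * 100
= 17239 / 63615 * 100 = 27.10

27.10 %


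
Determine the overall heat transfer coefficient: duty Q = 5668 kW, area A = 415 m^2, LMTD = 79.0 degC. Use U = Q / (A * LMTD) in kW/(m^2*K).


From Q = U*A*LMTD, U = Q / (A * LMTD)
U = 5668 / (415 * 79.0) = 5668 / 32785 = 0.1729

0.1729 kW/(m^2*K)


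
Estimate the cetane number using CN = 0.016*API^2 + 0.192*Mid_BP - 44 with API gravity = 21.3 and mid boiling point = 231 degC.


CN = 0.016 * 21.3^2 + 0.192 * 231 - 44
CN = 7.25904 + 44.352 - 44 = 7.61104

7.61104


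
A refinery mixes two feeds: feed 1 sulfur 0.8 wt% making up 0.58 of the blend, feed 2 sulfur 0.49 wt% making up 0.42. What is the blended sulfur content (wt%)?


Linear sulfur blending: S_blend = x1*S1 + x2*S2
Contribution 1: 0.58 * 0.8 = 0.464 wt%
Contribution 2: 0.42 * 0.49 = 0.2058 wt%
S_blend = 0.464 + 0.2058 = 0.6698

0.6698 wt%


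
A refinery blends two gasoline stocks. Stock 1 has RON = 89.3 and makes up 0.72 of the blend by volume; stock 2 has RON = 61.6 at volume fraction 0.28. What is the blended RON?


Linear blending: RON_blend = sum(vi * RONi)
Contribution 1: 0.72 * 89.3 = 64.296
Contribution 2: 0.28 * 61.6 = 17.248
RON_blend = 64.296 + 17.248 = 81.544

81.544


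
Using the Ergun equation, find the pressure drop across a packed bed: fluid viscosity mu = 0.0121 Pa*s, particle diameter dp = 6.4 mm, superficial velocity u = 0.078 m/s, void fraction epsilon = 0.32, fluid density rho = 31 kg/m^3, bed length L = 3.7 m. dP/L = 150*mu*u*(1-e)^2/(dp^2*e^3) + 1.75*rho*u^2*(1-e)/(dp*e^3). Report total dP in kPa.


dp = 6.4 mm = 0.0064 m
Viscous term = 150*0.0121*0.078*(1-0.32)^2 / (0.0064^2*0.32^3) = 48773
Inertial term = 1.75*31*0.078^2*(1-0.32) / (0.0064*0.32^3) = 1070.21
dP/L = 48773 + 1070.21 = 49843.2 Pa/m
dP = 49843.2 * 3.7 / 1000 = 184.4 kPa

184.4 kPa


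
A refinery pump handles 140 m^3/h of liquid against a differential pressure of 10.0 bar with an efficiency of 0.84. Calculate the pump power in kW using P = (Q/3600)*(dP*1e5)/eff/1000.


Q = 140 / 3600 = 0.0388889 m^3/s
P = 0.0388889 * (10.0 * 1e5) / 0.84 / 1000 = 46.30

46.30 kW


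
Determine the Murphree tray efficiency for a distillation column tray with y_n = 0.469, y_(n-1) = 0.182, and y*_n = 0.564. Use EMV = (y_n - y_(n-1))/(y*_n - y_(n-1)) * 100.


Murphree vapor efficiency: EMV = (y_n - y_(n-1)) / (y*_n - y_(n-1)) * 100
EMV = (0.469 - 0.182) / (0.564 - 0.182) * 100 = 0.287 / 0.382 * 100 = 75.13

75.13 %


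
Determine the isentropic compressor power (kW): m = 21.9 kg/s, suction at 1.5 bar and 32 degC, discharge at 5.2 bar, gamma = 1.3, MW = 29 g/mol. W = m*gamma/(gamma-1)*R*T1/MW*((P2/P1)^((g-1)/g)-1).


Isentropic work: W = m*(gamma/(gamma-1))*(R*T1/MW)*((P2/P1)^((gamma-1)/gamma) - 1)
T1 = 32 + 273.15 = 305.15 K
Pressure ratio = 5.2 / 1.5 = 3.46667
Exponent = (1.3 - 1)/1.3 = 0.230769
(P2/P1)^exp - 1 = 3.46667^0.230769 - 1 = 0.332279
W = 21.9 * 1.3 / 0.3 * 8.314 * 305.15 / 29 * 0.332279 = 2759

2759 kW


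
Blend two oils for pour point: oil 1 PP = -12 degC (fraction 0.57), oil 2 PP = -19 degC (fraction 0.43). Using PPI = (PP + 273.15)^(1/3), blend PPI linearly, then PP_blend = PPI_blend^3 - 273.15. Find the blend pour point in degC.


PPI_1 = (-12 + 273.15)^(1/3) = 6.391901
PPI_2 = (-19 + 273.15)^(1/3) = 6.334272
PPI_blend = 0.57 * 6.391901 + 0.43 * 6.334272 = 6.367121
PP_blend = 6.367121^3 - 273.15 = 258.1245 - 273.15 = -15.03

-15.03 degC


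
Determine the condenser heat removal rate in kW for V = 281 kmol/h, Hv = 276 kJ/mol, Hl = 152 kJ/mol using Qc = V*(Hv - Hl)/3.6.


Qc = 281 * (276 - 152) / 3.6 = 281 * 124 / 3.6 = 9679

9679 kW


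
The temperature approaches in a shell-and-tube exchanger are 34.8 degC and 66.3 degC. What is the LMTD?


LMTD = (dT1 - dT2) / ln(dT1/dT2)
= (34.8 - 66.3) / ln(34.8 / 66.3) = -31.5 / -0.644573 = 48.87

48.87 degC


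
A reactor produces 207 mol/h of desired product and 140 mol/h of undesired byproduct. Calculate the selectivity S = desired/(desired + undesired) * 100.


Selectivity = desired / (desired + undesired) * 100
Total products = 207 + 140 = 347 mol/h
S = 207 / 347 * 100
= 0.5965 * 100
= 59.65 %

59.65 %


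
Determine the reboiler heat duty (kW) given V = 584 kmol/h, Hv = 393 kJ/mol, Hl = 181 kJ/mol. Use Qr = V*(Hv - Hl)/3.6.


Qr = 584 * (393 - 181) / 3.6 = 584 * 212 / 3.6 = 34390

34390 kW


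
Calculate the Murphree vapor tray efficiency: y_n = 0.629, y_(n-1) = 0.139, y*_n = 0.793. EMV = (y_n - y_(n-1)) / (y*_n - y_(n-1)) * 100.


Murphree vapor efficiency: EMV = (y_n - y_(n-1)) / (y*_n - y_(n-1)) * 100
EMV = (0.629 - 0.139) / (0.793 - 0.139) * 100 = 0.49 / 0.654 * 100 = 74.92

74.92 %


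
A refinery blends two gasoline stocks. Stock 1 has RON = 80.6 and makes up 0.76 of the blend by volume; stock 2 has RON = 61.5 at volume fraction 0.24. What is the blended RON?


Linear blending: RON_blend = sum(vi * RONi)
Contribution 1: 0.76 * 80.6 = 61.256
Contribution 2: 0.24 * 61.5 = 14.76
RON_blend = 61.256 + 14.76 = 76.016

76.016


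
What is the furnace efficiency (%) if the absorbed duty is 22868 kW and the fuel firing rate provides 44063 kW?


Furnace efficiency = Q_absorbed / Q_fuel * 100
= 22868 / 44063 * 100 = 51.90

51.90 %


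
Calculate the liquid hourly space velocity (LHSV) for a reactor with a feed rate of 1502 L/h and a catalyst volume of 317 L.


LHSV = volumetric feed rate / catalyst volume
= 1502 L/h / 317 L
= 4.738 h^-1

4.738 h^-1


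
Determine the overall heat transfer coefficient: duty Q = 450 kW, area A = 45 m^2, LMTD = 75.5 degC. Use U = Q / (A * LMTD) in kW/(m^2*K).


From Q = U*A*LMTD, U = Q / (A * LMTD)
U = 450 / (45 * 75.5) = 450 / 3397.5 = 0.1325

0.1325 kW/(m^2*K)


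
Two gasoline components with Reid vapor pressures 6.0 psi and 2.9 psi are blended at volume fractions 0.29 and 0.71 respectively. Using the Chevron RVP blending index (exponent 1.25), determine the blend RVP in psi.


Chevron index: RVP_blend = (sum xi*RVPi^1.25)^(1/1.25)
RVP^1.25 terms: 0.29 * 6.0^1.25 + 0.71 * 2.9^1.25 = 5.41017
RVP_blend = 5.41017^(1/1.25) = 3.860

3.860 psi


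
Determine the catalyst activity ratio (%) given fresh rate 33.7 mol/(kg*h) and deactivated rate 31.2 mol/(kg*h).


Activity (%) = (rate_used / rate_fresh) * 100
rate_used = 31.2, rate_fresh = 33.7
= (31.2 / 33.7) * 100
= 0.9258 * 100 = 92.58

92.58 %
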